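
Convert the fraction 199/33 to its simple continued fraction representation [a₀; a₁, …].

Apply division with remainder until the remainder is 0:
199 = 6·33 + 1, so a_0 = 6
33 = 33·1 + 0, so a_1 = 33

[6; 33]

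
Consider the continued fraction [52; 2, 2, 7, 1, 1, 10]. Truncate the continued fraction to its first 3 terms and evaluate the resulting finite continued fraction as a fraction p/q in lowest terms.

262/5

Collapse the nested fraction from the inside out:
Start with 2.
2 + 1/(2/1) = 2 + 1/2 = 5/2
52 + 1/(5/2) = 52 + 2/5 = 262/5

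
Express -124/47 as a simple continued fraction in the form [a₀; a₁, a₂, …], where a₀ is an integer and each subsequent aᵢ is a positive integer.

[-3; 2, 1, 3, 4]

Repeatedly divide and take the remainder:
-124 ÷ 47 → quotient -3, remainder 17
47 ÷ 17 → quotient 2, remainder 13
17 ÷ 13 → quotient 1, remainder 4
13 ÷ 4 → quotient 3, remainder 1
4 ÷ 1 → quotient 4, remainder 0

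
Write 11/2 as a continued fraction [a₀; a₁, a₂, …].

⌊11/2⌋ = 5, remainder 1
⌊2/1⌋ = 2, remainder 0

[5; 2]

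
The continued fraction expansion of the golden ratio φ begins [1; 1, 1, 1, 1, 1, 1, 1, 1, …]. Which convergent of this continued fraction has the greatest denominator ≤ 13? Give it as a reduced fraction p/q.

List convergents until the denominator exceeds the bound:
a_0 = 1: 1/1  (≤ bound)
a_1 = 1: 2/1  (≤ bound)
a_2 = 1: 3/2  (≤ bound)
a_3 = 1: 5/3  (≤ bound)
a_4 = 1: 8/5  (≤ bound)
a_5 = 1: 13/8  (≤ bound)
a_6 = 1: 21/13  (≤ bound)
a_7 = 1: 34/21  (> 13, stop)

21/13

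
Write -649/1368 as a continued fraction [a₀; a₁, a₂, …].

[-1; 1, 1, 9, 3, 1, 2, 6]

-649 ÷ 1368 → quotient -1, remainder 719
1368 ÷ 719 → quotient 1, remainder 649
719 ÷ 649 → quotient 1, remainder 70
649 ÷ 70 → quotient 9, remainder 19
70 ÷ 19 → quotient 3, remainder 13
19 ÷ 13 → quotient 1, remainder 6
13 ÷ 6 → quotient 2, remainder 1
6 ÷ 1 → quotient 6, remainder 0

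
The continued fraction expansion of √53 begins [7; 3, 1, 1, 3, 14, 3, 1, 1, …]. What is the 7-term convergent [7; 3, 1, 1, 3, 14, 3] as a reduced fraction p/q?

7979/1096

Build up convergents one term at a time:
a_0 = 7: 7/1
a_1 = 3: 22/3
a_2 = 1: 29/4
a_3 = 1: 51/7
a_4 = 3: 182/25
a_5 = 14: 2599/357
a_6 = 3: 7979/1096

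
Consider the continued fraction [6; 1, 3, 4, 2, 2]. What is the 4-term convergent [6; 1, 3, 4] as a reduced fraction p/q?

Start with 4.
3 + 1/(4/1) = 3 + 1/4 = 13/4
1 + 1/(13/4) = 1 + 4/13 = 17/13
6 + 1/(17/13) = 6 + 13/17 = 115/17

115/17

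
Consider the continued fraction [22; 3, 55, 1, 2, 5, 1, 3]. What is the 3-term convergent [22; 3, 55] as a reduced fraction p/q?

3707/166

Use the convergent recurrence hₖ = aₖ·hₖ₋₁ + hₖ₋₂ (and likewise for the denominators kₖ):
a_0 = 22: 22/1
a_1 = 3: 67/3
a_2 = 55: 3707/166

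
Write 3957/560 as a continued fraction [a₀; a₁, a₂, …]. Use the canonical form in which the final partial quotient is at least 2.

Repeatedly divide and take the remainder:
⌊3957/560⌋ = 7, remainder 37
⌊560/37⌋ = 15, remainder 5
⌊37/5⌋ = 7, remainder 2
⌊5/2⌋ = 2, remainder 1
⌊2/1⌋ = 2, remainder 0

[7; 15, 7, 2, 2]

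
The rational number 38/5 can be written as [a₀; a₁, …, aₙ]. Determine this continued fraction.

Repeatedly divide and take the remainder:
38 ÷ 5 → quotient 7, remainder 3
5 ÷ 3 → quotient 1, remainder 2
3 ÷ 2 → quotient 1, remainder 1
2 ÷ 1 → quotient 2, remainder 0

[7; 1, 1, 2]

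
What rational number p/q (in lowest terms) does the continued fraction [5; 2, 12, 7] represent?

970/177

Start with 7.
12 + 1/(7/1) = 12 + 1/7 = 85/7
2 + 1/(85/7) = 2 + 7/85 = 177/85
5 + 1/(177/85) = 5 + 85/177 = 970/177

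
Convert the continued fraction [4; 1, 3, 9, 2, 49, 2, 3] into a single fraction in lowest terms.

129598/27247

Use the convergent recurrence hₖ = aₖ·hₖ₋₁ + hₖ₋₂ (and likewise for the denominators kₖ):
a_0 = 4: 4/1
a_1 = 1: 5/1
a_2 = 3: 19/4
a_3 = 9: 176/37
a_4 = 2: 371/78
a_5 = 49: 18355/3859
a_6 = 2: 37081/7796
a_7 = 3: 129598/27247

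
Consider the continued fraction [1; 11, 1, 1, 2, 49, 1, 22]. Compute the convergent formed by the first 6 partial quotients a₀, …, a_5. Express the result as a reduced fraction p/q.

3112/2865

Start with 49.
2 + 1/(49/1) = 2 + 1/49 = 99/49
1 + 1/(99/49) = 1 + 49/99 = 148/99
1 + 1/(148/99) = 1 + 99/148 = 247/148
11 + 1/(247/148) = 11 + 148/247 = 2865/247
1 + 1/(2865/247) = 1 + 247/2865 = 3112/2865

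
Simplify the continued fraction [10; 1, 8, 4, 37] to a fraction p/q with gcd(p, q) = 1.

15009/1378

Start with 37.
4 + 1/(37/1) = 4 + 1/37 = 149/37
8 + 1/(149/37) = 8 + 37/149 = 1229/149
1 + 1/(1229/149) = 1 + 149/1229 = 1378/1229
10 + 1/(1378/1229) = 10 + 1229/1378 = 15009/1378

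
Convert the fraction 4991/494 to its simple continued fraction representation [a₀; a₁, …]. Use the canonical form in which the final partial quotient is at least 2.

[10; 9, 1, 2, 5, 3]

Run the Euclidean algorithm, recording each quotient:
⌊4991/494⌋ = 10, remainder 51
⌊494/51⌋ = 9, remainder 35
⌊51/35⌋ = 1, remainder 16
⌊35/16⌋ = 2, remainder 3
⌊16/3⌋ = 5, remainder 1
⌊3/1⌋ = 3, remainder 0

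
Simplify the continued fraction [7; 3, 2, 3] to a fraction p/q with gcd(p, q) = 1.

175/24

Build up convergents one term at a time:
a_0 = 7: 7/1
a_1 = 3: 22/3
a_2 = 2: 51/7
a_3 = 3: 175/24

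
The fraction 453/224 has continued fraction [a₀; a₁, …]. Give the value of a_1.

44

453 = 2·224 + 5, so a_0 = 2
224 = 44·5 + 4, so a_1 = 44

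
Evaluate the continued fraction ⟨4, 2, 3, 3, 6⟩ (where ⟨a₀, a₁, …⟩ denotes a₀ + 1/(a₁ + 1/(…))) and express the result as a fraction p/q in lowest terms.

Start with 6.
3 + 1/(6/1) = 3 + 1/6 = 19/6
3 + 1/(19/6) = 3 + 6/19 = 63/19
2 + 1/(63/19) = 2 + 19/63 = 145/63
4 + 1/(145/63) = 4 + 63/145 = 643/145

643/145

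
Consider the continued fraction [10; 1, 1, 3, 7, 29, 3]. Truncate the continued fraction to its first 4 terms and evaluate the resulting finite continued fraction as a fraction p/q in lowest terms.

74/7

a_0 = 10: 10/1
a_1 = 1: 11/1
a_2 = 1: 21/2
a_3 = 3: 74/7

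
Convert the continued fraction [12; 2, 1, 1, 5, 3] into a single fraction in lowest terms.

1103/89

Start with 3.
5 + 1/(3/1) = 5 + 1/3 = 16/3
1 + 1/(16/3) = 1 + 3/16 = 19/16
1 + 1/(19/16) = 1 + 16/19 = 35/19
2 + 1/(35/19) = 2 + 19/35 = 89/35
12 + 1/(89/35) = 12 + 35/89 = 1103/89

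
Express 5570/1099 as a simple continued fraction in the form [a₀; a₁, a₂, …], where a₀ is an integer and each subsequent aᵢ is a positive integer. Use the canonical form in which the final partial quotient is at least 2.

Apply division with remainder until the remainder is 0:
5570 ÷ 1099 → quotient 5, remainder 75
1099 ÷ 75 → quotient 14, remainder 49
75 ÷ 49 → quotient 1, remainder 26
49 ÷ 26 → quotient 1, remainder 23
26 ÷ 23 → quotient 1, remainder 3
23 ÷ 3 → quotient 7, remainder 2
3 ÷ 2 → quotient 1, remainder 1
2 ÷ 1 → quotient 2, remainder 0

[5; 14, 1, 1, 1, 7, 1, 2]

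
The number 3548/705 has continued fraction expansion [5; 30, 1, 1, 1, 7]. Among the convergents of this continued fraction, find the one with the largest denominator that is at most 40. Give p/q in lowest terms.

156/31

a_0 = 5: 5/1  (≤ bound)
a_1 = 30: 151/30  (≤ bound)
a_2 = 1: 156/31  (≤ bound)
a_3 = 1: 307/61  (> 40, stop)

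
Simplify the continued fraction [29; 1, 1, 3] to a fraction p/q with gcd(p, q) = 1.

Start with 3.
1 + 1/(3/1) = 1 + 1/3 = 4/3
1 + 1/(4/3) = 1 + 3/4 = 7/4
29 + 1/(7/4) = 29 + 4/7 = 207/7

207/7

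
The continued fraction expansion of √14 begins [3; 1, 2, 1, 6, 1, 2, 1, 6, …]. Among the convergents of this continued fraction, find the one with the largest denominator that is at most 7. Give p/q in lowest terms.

15/4

List convergents until the denominator exceeds the bound:
a_0 = 3: 3/1  (≤ bound)
a_1 = 1: 4/1  (≤ bound)
a_2 = 2: 11/3  (≤ bound)
a_3 = 1: 15/4  (≤ bound)
a_4 = 6: 101/27  (> 7, stop)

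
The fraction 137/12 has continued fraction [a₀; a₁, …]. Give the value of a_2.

2

⌊137/12⌋ = 11, remainder 5
⌊12/5⌋ = 2, remainder 2
⌊5/2⌋ = 2, remainder 1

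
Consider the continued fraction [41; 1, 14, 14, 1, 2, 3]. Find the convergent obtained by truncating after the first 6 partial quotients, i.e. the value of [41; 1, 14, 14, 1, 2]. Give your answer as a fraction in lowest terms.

27802/663

Build up convergents one term at a time:
a_0 = 41: 41/1
a_1 = 1: 42/1
a_2 = 14: 629/15
a_3 = 14: 8848/211
a_4 = 1: 9477/226
a_5 = 2: 27802/663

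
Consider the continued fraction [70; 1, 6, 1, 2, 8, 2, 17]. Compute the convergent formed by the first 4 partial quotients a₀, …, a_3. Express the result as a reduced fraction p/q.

567/8

Start with 1.
6 + 1/(1/1) = 6 + 1/1 = 7/1
1 + 1/(7/1) = 1 + 1/7 = 8/7
70 + 1/(8/7) = 70 + 7/8 = 567/8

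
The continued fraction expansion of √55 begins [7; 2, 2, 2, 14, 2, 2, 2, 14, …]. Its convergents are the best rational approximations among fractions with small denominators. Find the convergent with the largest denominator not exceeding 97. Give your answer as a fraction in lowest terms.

List convergents until the denominator exceeds the bound:
a_0 = 7: 7/1  (≤ bound)
a_1 = 2: 15/2  (≤ bound)
a_2 = 2: 37/5  (≤ bound)
a_3 = 2: 89/12  (≤ bound)
a_4 = 14: 1283/173  (> 97, stop)

89/12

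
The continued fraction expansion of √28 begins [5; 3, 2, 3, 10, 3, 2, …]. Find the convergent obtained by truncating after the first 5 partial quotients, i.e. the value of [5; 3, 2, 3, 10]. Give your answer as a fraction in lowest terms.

Start with 10.
3 + 1/(10/1) = 3 + 1/10 = 31/10
2 + 1/(31/10) = 2 + 10/31 = 72/31
3 + 1/(72/31) = 3 + 31/72 = 247/72
5 + 1/(247/72) = 5 + 72/247 = 1307/247

1307/247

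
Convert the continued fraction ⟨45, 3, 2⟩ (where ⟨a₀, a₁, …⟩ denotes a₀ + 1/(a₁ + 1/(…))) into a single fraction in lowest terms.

Collapse the nested fraction from the inside out:
Start with 2.
3 + 1/(2/1) = 3 + 1/2 = 7/2
45 + 1/(7/2) = 45 + 2/7 = 317/7

317/7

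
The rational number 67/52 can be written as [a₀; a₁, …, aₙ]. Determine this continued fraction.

[1; 3, 2, 7]

67 = 1·52 + 15, so a_0 = 1
52 = 3·15 + 7, so a_1 = 3
15 = 2·7 + 1, so a_2 = 2
7 = 7·1 + 0, so a_3 = 7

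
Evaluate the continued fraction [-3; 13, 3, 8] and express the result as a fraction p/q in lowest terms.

Compute successive convergents:
a_0 = -3: -3/1
a_1 = 13: -38/13
a_2 = 3: -117/40
a_3 = 8: -974/333

-974/333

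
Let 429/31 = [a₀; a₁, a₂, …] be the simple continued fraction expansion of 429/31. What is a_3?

5

Apply division with remainder until the remainder is 0:
429 = 13·31 + 26, so a_0 = 13
31 = 1·26 + 5, so a_1 = 1
26 = 5·5 + 1, so a_2 = 5
5 = 5·1 + 0, so a_3 = 5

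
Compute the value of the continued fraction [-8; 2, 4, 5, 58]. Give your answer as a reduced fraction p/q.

a_0 = -8: -8/1
a_1 = 2: -15/2
a_2 = 4: -68/9
a_3 = 5: -355/47
a_4 = 58: -20658/2735

-20658/2735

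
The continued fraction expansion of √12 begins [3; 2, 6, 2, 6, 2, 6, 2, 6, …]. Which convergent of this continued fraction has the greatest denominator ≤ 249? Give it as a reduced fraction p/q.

a_0 = 3: 3/1  (≤ bound)
a_1 = 2: 7/2  (≤ bound)
a_2 = 6: 45/13  (≤ bound)
a_3 = 2: 97/28  (≤ bound)
a_4 = 6: 627/181  (≤ bound)
a_5 = 2: 1351/390  (> 249, stop)

627/181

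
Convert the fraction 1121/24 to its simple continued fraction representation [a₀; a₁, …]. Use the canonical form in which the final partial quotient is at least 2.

[46; 1, 2, 2, 3]

Run the Euclidean algorithm, recording each quotient:
1121 ÷ 24 → quotient 46, remainder 17
24 ÷ 17 → quotient 1, remainder 7
17 ÷ 7 → quotient 2, remainder 3
7 ÷ 3 → quotient 2, remainder 1
3 ÷ 1 → quotient 3, remainder 0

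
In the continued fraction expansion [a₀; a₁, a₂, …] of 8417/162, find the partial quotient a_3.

7

8417 = 51·162 + 155, so a_0 = 51
162 = 1·155 + 7, so a_1 = 1
155 = 22·7 + 1, so a_2 = 22
7 = 7·1 + 0, so a_3 = 7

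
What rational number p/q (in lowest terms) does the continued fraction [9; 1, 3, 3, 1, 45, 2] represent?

15360/1573

a_0 = 9: 9/1
a_1 = 1: 10/1
a_2 = 3: 39/4
a_3 = 3: 127/13
a_4 = 1: 166/17
a_5 = 45: 7597/778
a_6 = 2: 15360/1573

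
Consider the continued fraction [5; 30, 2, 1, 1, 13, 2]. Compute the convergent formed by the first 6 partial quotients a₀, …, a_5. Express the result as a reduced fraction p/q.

10403/2067

a_0 = 5: 5/1
a_1 = 30: 151/30
a_2 = 2: 307/61
a_3 = 1: 458/91
a_4 = 1: 765/152
a_5 = 13: 10403/2067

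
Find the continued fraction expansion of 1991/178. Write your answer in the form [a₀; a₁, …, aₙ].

[11; 5, 2, 1, 1, 6]

1991 ÷ 178 → quotient 11, remainder 33
178 ÷ 33 → quotient 5, remainder 13
33 ÷ 13 → quotient 2, remainder 7
13 ÷ 7 → quotient 1, remainder 6
7 ÷ 6 → quotient 1, remainder 1
6 ÷ 1 → quotient 6, remainder 0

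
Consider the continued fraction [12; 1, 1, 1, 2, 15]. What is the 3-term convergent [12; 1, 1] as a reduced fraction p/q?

a_0 = 12: 12/1
a_1 = 1: 13/1
a_2 = 1: 25/2

25/2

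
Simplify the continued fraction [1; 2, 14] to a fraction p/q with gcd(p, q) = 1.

a_0 = 1: 1/1
a_1 = 2: 3/2
a_2 = 14: 43/29

43/29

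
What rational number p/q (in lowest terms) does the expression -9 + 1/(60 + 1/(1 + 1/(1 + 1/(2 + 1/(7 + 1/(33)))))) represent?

-667375/74289

a_0 = -9: -9/1
a_1 = 60: -539/60
a_2 = 1: -548/61
a_3 = 1: -1087/121
a_4 = 2: -2722/303
a_5 = 7: -20141/2242
a_6 = 33: -667375/74289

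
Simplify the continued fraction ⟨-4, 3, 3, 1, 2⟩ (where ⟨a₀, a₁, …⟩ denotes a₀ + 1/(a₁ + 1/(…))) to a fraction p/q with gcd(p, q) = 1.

Work from the innermost term outward:
Start with 2.
1 + 1/(2/1) = 1 + 1/2 = 3/2
3 + 1/(3/2) = 3 + 2/3 = 11/3
3 + 1/(11/3) = 3 + 3/11 = 36/11
-4 + 1/(36/11) = -4 + 11/36 = -133/36

-133/36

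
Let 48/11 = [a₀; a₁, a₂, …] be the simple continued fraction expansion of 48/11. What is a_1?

Repeatedly divide and take the remainder:
⌊48/11⌋ = 4, remainder 4
⌊11/4⌋ = 2, remainder 3

2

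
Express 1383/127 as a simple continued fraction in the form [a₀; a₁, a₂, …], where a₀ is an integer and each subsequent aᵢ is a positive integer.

[10; 1, 8, 14]

Run the Euclidean algorithm, recording each quotient:
1383 ÷ 127 → quotient 10, remainder 113
127 ÷ 113 → quotient 1, remainder 14
113 ÷ 14 → quotient 8, remainder 1
14 ÷ 1 → quotient 14, remainder 0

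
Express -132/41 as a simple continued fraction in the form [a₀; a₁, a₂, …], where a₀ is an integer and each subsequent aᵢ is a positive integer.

[-4; 1, 3, 1, 1, 4]

⌊-132/41⌋ = -4, remainder 32
⌊41/32⌋ = 1, remainder 9
⌊32/9⌋ = 3, remainder 5
⌊9/5⌋ = 1, remainder 4
⌊5/4⌋ = 1, remainder 1
⌊4/1⌋ = 4, remainder 0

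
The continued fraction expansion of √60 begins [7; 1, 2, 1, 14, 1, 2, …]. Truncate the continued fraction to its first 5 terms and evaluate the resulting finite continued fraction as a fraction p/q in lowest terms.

457/59

a_0 = 7: 7/1
a_1 = 1: 8/1
a_2 = 2: 23/3
a_3 = 1: 31/4
a_4 = 14: 457/59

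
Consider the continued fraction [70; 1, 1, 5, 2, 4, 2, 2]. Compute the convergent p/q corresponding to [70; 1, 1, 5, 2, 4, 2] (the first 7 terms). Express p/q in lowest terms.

16789/238

Work from the innermost term outward:
Start with 2.
4 + 1/(2/1) = 4 + 1/2 = 9/2
2 + 1/(9/2) = 2 + 2/9 = 20/9
5 + 1/(20/9) = 5 + 9/20 = 109/20
1 + 1/(109/20) = 1 + 20/109 = 129/109
1 + 1/(129/109) = 1 + 109/129 = 238/129
70 + 1/(238/129) = 70 + 129/238 = 16789/238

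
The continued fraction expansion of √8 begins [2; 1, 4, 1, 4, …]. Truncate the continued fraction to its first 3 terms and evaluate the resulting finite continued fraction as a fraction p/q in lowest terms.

14/5

Start with 4.
1 + 1/(4/1) = 1 + 1/4 = 5/4
2 + 1/(5/4) = 2 + 4/5 = 14/5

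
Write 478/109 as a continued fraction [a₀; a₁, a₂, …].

⌊478/109⌋ = 4, remainder 42
⌊109/42⌋ = 2, remainder 25
⌊42/25⌋ = 1, remainder 17
⌊25/17⌋ = 1, remainder 8
⌊17/8⌋ = 2, remainder 1
⌊8/1⌋ = 8, remainder 0

[4; 2, 1, 1, 2, 8]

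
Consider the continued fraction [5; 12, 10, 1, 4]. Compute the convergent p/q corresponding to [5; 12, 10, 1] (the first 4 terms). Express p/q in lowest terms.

676/133

a_0 = 5: 5/1
a_1 = 12: 61/12
a_2 = 10: 615/121
a_3 = 1: 676/133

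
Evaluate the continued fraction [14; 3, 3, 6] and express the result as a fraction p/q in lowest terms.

Start with 6.
3 + 1/(6/1) = 3 + 1/6 = 19/6
3 + 1/(19/6) = 3 + 6/19 = 63/19
14 + 1/(63/19) = 14 + 19/63 = 901/63

901/63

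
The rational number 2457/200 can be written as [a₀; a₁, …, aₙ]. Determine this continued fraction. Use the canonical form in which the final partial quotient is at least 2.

⌊2457/200⌋ = 12, remainder 57
⌊200/57⌋ = 3, remainder 29
⌊57/29⌋ = 1, remainder 28
⌊29/28⌋ = 1, remainder 1
⌊28/1⌋ = 28, remainder 0

[12; 3, 1, 1, 28]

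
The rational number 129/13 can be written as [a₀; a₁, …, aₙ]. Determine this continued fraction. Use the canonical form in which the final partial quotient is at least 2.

[9; 1, 12]

129 = 9·13 + 12, so a_0 = 9
13 = 1·12 + 1, so a_1 = 1
12 = 12·1 + 0, so a_2 = 12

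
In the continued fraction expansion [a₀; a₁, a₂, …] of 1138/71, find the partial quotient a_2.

1138 ÷ 71 → quotient 16, remainder 2
71 ÷ 2 → quotient 35, remainder 1
2 ÷ 1 → quotient 2, remainder 0

2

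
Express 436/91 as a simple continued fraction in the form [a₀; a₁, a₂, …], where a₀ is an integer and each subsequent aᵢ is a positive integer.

[4; 1, 3, 1, 3, 1, 3]

⌊436/91⌋ = 4, remainder 72
⌊91/72⌋ = 1, remainder 19
⌊72/19⌋ = 3, remainder 15
⌊19/15⌋ = 1, remainder 4
⌊15/4⌋ = 3, remainder 3
⌊4/3⌋ = 1, remainder 1
⌊3/1⌋ = 3, remainder 0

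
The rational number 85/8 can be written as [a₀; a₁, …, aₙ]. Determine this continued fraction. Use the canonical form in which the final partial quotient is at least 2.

[10; 1, 1, 1, 2]

Apply division with remainder until the remainder is 0:
⌊85/8⌋ = 10, remainder 5
⌊8/5⌋ = 1, remainder 3
⌊5/3⌋ = 1, remainder 2
⌊3/2⌋ = 1, remainder 1
⌊2/1⌋ = 2, remainder 0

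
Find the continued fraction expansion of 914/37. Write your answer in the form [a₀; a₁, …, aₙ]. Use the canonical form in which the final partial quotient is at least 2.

[24; 1, 2, 2, 1, 3]

⌊914/37⌋ = 24, remainder 26
⌊37/26⌋ = 1, remainder 11
⌊26/11⌋ = 2, remainder 4
⌊11/4⌋ = 2, remainder 3
⌊4/3⌋ = 1, remainder 1
⌊3/1⌋ = 3, remainder 0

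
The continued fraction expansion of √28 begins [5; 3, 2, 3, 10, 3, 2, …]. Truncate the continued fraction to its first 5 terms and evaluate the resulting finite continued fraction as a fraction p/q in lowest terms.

a_0 = 5: 5/1
a_1 = 3: 16/3
a_2 = 2: 37/7
a_3 = 3: 127/24
a_4 = 10: 1307/247

1307/247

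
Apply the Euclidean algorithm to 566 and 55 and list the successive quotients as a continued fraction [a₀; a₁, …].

⌊566/55⌋ = 10, remainder 16
⌊55/16⌋ = 3, remainder 7
⌊16/7⌋ = 2, remainder 2
⌊7/2⌋ = 3, remainder 1
⌊2/1⌋ = 2, remainder 0

[10; 3, 2, 3, 2]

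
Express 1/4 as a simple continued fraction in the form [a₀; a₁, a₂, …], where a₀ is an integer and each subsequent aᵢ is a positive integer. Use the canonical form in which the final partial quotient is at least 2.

[0; 4]

Run the Euclidean algorithm, recording each quotient:
⌊1/4⌋ = 0, remainder 1
⌊4/1⌋ = 4, remainder 0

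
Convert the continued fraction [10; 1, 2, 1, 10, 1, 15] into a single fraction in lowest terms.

Start with 15.
1 + 1/(15/1) = 1 + 1/15 = 16/15
10 + 1/(16/15) = 10 + 15/16 = 175/16
1 + 1/(175/16) = 1 + 16/175 = 191/175
2 + 1/(191/175) = 2 + 175/191 = 557/191
1 + 1/(557/191) = 1 + 191/557 = 748/557
10 + 1/(748/557) = 10 + 557/748 = 8037/748

8037/748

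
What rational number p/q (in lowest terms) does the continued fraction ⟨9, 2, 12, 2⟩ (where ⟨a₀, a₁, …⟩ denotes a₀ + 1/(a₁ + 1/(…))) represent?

Start with 2.
12 + 1/(2/1) = 12 + 1/2 = 25/2
2 + 1/(25/2) = 2 + 2/25 = 52/25
9 + 1/(52/25) = 9 + 25/52 = 493/52

493/52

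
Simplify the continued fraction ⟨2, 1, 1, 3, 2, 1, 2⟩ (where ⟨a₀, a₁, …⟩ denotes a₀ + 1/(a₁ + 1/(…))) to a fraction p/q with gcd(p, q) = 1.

a_0 = 2: 2/1
a_1 = 1: 3/1
a_2 = 1: 5/2
a_3 = 3: 18/7
a_4 = 2: 41/16
a_5 = 1: 59/23
a_6 = 2: 159/62

159/62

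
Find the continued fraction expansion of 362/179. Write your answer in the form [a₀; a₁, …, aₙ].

362 = 2·179 + 4, so a_0 = 2
179 = 44·4 + 3, so a_1 = 44
4 = 1·3 + 1, so a_2 = 1
3 = 3·1 + 0, so a_3 = 3

[2; 44, 1, 3]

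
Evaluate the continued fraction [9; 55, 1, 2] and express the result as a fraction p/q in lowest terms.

1506/167

Build up convergents one term at a time:
a_0 = 9: 9/1
a_1 = 55: 496/55
a_2 = 1: 505/56
a_3 = 2: 1506/167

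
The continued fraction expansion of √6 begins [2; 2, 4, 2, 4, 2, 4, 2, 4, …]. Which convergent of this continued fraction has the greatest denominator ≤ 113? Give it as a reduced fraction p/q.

a_0 = 2: 2/1  (≤ bound)
a_1 = 2: 5/2  (≤ bound)
a_2 = 4: 22/9  (≤ bound)
a_3 = 2: 49/20  (≤ bound)
a_4 = 4: 218/89  (≤ bound)
a_5 = 2: 485/198  (> 113, stop)

218/89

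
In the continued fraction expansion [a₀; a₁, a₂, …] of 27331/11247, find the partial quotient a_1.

Repeatedly divide and take the remainder:
27331 ÷ 11247 → quotient 2, remainder 4837
11247 ÷ 4837 → quotient 2, remainder 1573

2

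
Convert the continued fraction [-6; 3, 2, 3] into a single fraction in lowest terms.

-137/24

Start with 3.
2 + 1/(3/1) = 2 + 1/3 = 7/3
3 + 1/(7/3) = 3 + 3/7 = 24/7
-6 + 1/(24/7) = -6 + 7/24 = -137/24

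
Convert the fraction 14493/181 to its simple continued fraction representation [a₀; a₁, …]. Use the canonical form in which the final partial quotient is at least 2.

[80; 13, 1, 12]

14493 = 80·181 + 13, so a_0 = 80
181 = 13·13 + 12, so a_1 = 13
13 = 1·12 + 1, so a_2 = 1
12 = 12·1 + 0, so a_3 = 12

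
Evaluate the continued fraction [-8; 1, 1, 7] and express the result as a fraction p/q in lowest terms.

-112/15

Start with 7.
1 + 1/(7/1) = 1 + 1/7 = 8/7
1 + 1/(8/7) = 1 + 7/8 = 15/8
-8 + 1/(15/8) = -8 + 8/15 = -112/15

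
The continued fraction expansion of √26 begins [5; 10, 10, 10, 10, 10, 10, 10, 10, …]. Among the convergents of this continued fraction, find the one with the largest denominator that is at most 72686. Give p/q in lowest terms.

a_0 = 5: 5/1  (≤ bound)
a_1 = 10: 51/10  (≤ bound)
a_2 = 10: 515/101  (≤ bound)
a_3 = 10: 5201/1020  (≤ bound)
a_4 = 10: 52525/10301  (≤ bound)
a_5 = 10: 530451/104030  (> 72686, stop)

52525/10301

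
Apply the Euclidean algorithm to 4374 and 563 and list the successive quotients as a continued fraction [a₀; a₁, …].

Run the Euclidean algorithm, recording each quotient:
4374 ÷ 563 → quotient 7, remainder 433
563 ÷ 433 → quotient 1, remainder 130
433 ÷ 130 → quotient 3, remainder 43
130 ÷ 43 → quotient 3, remainder 1
43 ÷ 1 → quotient 43, remainder 0

[7; 1, 3, 3, 43]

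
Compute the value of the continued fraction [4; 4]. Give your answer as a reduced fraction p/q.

17/4

Use the convergent recurrence hₖ = aₖ·hₖ₋₁ + hₖ₋₂ (and likewise for the denominators kₖ):
a_0 = 4: 4/1
a_1 = 4: 17/4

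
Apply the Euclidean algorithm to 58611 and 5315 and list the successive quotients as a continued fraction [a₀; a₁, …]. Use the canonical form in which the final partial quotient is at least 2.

Repeatedly divide and take the remainder:
58611 ÷ 5315 → quotient 11, remainder 146
5315 ÷ 146 → quotient 36, remainder 59
146 ÷ 59 → quotient 2, remainder 28
59 ÷ 28 → quotient 2, remainder 3
28 ÷ 3 → quotient 9, remainder 1
3 ÷ 1 → quotient 3, remainder 0

[11; 36, 2, 2, 9, 3]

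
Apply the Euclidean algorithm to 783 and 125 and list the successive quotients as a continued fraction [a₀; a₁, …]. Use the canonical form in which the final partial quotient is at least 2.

[6; 3, 1, 3, 1, 2, 2]

783 ÷ 125 → quotient 6, remainder 33
125 ÷ 33 → quotient 3, remainder 26
33 ÷ 26 → quotient 1, remainder 7
26 ÷ 7 → quotient 3, remainder 5
7 ÷ 5 → quotient 1, remainder 2
5 ÷ 2 → quotient 2, remainder 1
2 ÷ 1 → quotient 2, remainder 0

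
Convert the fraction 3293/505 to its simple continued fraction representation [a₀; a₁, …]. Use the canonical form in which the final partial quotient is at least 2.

[6; 1, 1, 11, 1, 1, 10]

3293 = 6·505 + 263, so a_0 = 6
505 = 1·263 + 242, so a_1 = 1
263 = 1·242 + 21, so a_2 = 1
242 = 11·21 + 11, so a_3 = 11
21 = 1·11 + 10, so a_4 = 1
11 = 1·10 + 1, so a_5 = 1
10 = 10·1 + 0, so a_6 = 10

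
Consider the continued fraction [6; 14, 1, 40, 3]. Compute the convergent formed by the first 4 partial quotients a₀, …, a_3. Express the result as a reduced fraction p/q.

Start with 40.
1 + 1/(40/1) = 1 + 1/40 = 41/40
14 + 1/(41/40) = 14 + 40/41 = 614/41
6 + 1/(614/41) = 6 + 41/614 = 3725/614

3725/614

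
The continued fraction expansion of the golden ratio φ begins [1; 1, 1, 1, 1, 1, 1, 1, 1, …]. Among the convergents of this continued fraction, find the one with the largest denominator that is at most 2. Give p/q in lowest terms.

3/2

List convergents until the denominator exceeds the bound:
a_0 = 1: 1/1  (≤ bound)
a_1 = 1: 2/1  (≤ bound)
a_2 = 1: 3/2  (≤ bound)
a_3 = 1: 5/3  (> 2, stop)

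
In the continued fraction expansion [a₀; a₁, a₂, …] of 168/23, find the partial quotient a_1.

3

Run the Euclidean algorithm, recording each quotient:
168 = 7·23 + 7, so a_0 = 7
23 = 3·7 + 2, so a_1 = 3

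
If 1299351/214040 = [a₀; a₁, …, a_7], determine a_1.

1299351 = 6·214040 + 15111, so a_0 = 6
214040 = 14·15111 + 2486, so a_1 = 14

14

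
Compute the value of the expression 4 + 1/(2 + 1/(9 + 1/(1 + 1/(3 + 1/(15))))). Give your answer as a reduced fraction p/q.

5599/1251

Start with 15.
3 + 1/(15/1) = 3 + 1/15 = 46/15
1 + 1/(46/15) = 1 + 15/46 = 61/46
9 + 1/(61/46) = 9 + 46/61 = 595/61
2 + 1/(595/61) = 2 + 61/595 = 1251/595
4 + 1/(1251/595) = 4 + 595/1251 = 5599/1251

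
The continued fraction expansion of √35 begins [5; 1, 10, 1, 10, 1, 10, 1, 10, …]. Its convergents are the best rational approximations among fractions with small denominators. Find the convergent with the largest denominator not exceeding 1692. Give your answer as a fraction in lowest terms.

a_0 = 5: 5/1  (≤ bound)
a_1 = 1: 6/1  (≤ bound)
a_2 = 10: 65/11  (≤ bound)
a_3 = 1: 71/12  (≤ bound)
a_4 = 10: 775/131  (≤ bound)
a_5 = 1: 846/143  (≤ bound)
a_6 = 10: 9235/1561  (≤ bound)
a_7 = 1: 10081/1704  (> 1692, stop)

9235/1561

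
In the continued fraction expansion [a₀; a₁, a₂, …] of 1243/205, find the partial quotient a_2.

1

⌊1243/205⌋ = 6, remainder 13
⌊205/13⌋ = 15, remainder 10
⌊13/10⌋ = 1, remainder 3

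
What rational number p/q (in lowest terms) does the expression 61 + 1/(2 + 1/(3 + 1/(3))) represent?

1413/23

Start with 3.
3 + 1/(3/1) = 3 + 1/3 = 10/3
2 + 1/(10/3) = 2 + 3/10 = 23/10
61 + 1/(23/10) = 61 + 10/23 = 1413/23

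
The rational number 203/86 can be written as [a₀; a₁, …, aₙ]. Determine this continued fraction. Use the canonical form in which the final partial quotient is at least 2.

[2; 2, 1, 3, 2, 3]

203 = 2·86 + 31, so a_0 = 2
86 = 2·31 + 24, so a_1 = 2
31 = 1·24 + 7, so a_2 = 1
24 = 3·7 + 3, so a_3 = 3
7 = 2·3 + 1, so a_4 = 2
3 = 3·1 + 0, so a_5 = 3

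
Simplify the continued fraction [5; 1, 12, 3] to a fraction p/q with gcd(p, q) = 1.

237/40

Build up convergents one term at a time:
a_0 = 5: 5/1
a_1 = 1: 6/1
a_2 = 12: 77/13
a_3 = 3: 237/40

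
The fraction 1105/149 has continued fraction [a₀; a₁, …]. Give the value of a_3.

1105 ÷ 149 → quotient 7, remainder 62
149 ÷ 62 → quotient 2, remainder 25
62 ÷ 25 → quotient 2, remainder 12
25 ÷ 12 → quotient 2, remainder 1

2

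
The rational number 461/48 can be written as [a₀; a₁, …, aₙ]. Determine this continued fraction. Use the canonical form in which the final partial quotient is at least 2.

461 = 9·48 + 29, so a_0 = 9
48 = 1·29 + 19, so a_1 = 1
29 = 1·19 + 10, so a_2 = 1
19 = 1·10 + 9, so a_3 = 1
10 = 1·9 + 1, so a_4 = 1
9 = 9·1 + 0, so a_5 = 9

[9; 1, 1, 1, 1, 9]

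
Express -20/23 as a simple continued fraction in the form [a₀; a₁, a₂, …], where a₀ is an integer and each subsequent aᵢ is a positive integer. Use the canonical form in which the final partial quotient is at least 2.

-20 ÷ 23 → quotient -1, remainder 3
23 ÷ 3 → quotient 7, remainder 2
3 ÷ 2 → quotient 1, remainder 1
2 ÷ 1 → quotient 2, remainder 0

[-1; 7, 1, 2]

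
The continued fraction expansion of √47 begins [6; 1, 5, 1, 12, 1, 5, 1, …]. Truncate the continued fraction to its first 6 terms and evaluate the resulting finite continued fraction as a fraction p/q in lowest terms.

Start with 1.
12 + 1/(1/1) = 12 + 1/1 = 13/1
1 + 1/(13/1) = 1 + 1/13 = 14/13
5 + 1/(14/13) = 5 + 13/14 = 83/14
1 + 1/(83/14) = 1 + 14/83 = 97/83
6 + 1/(97/83) = 6 + 83/97 = 665/97

665/97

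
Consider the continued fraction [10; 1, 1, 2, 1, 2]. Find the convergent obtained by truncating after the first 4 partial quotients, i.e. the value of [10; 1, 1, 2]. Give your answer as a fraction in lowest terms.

53/5

a_0 = 10: 10/1
a_1 = 1: 11/1
a_2 = 1: 21/2
a_3 = 2: 53/5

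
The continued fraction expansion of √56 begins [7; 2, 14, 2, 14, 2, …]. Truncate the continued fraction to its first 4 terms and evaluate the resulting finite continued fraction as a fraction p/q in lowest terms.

Work from the innermost term outward:
Start with 2.
14 + 1/(2/1) = 14 + 1/2 = 29/2
2 + 1/(29/2) = 2 + 2/29 = 60/29
7 + 1/(60/29) = 7 + 29/60 = 449/60

449/60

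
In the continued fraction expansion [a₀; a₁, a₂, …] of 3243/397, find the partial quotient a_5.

2

3243 = 8·397 + 67, so a_0 = 8
397 = 5·67 + 62, so a_1 = 5
67 = 1·62 + 5, so a_2 = 1
62 = 12·5 + 2, so a_3 = 12
5 = 2·2 + 1, so a_4 = 2
2 = 2·1 + 0, so a_5 = 2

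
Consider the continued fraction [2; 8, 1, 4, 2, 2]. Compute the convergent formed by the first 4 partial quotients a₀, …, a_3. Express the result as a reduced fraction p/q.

93/44

Start with 4.
1 + 1/(4/1) = 1 + 1/4 = 5/4
8 + 1/(5/4) = 8 + 4/5 = 44/5
2 + 1/(44/5) = 2 + 5/44 = 93/44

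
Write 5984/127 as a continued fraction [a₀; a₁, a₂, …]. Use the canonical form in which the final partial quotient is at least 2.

⌊5984/127⌋ = 47, remainder 15
⌊127/15⌋ = 8, remainder 7
⌊15/7⌋ = 2, remainder 1
⌊7/1⌋ = 7, remainder 0

[47; 8, 2, 7]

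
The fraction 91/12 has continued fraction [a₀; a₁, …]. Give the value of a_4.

2

⌊91/12⌋ = 7, remainder 7
⌊12/7⌋ = 1, remainder 5
⌊7/5⌋ = 1, remainder 2
⌊5/2⌋ = 2, remainder 1
⌊2/1⌋ = 2, remainder 0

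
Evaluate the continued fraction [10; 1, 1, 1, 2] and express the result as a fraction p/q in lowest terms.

a_0 = 10: 10/1
a_1 = 1: 11/1
a_2 = 1: 21/2
a_3 = 1: 32/3
a_4 = 2: 85/8

85/8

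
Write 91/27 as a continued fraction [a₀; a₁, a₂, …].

[3; 2, 1, 2, 3]

91 = 3·27 + 10, so a_0 = 3
27 = 2·10 + 7, so a_1 = 2
10 = 1·7 + 3, so a_2 = 1
7 = 2·3 + 1, so a_3 = 2
3 = 3·1 + 0, so a_4 = 3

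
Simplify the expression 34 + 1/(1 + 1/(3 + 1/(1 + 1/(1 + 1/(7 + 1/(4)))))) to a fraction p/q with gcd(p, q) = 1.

9773/281

a_0 = 34: 34/1
a_1 = 1: 35/1
a_2 = 3: 139/4
a_3 = 1: 174/5
a_4 = 1: 313/9
a_5 = 7: 2365/68
a_6 = 4: 9773/281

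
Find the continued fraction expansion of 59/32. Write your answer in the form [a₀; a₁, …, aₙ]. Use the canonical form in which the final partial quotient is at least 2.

[1; 1, 5, 2, 2]

Apply division with remainder until the remainder is 0:
⌊59/32⌋ = 1, remainder 27
⌊32/27⌋ = 1, remainder 5
⌊27/5⌋ = 5, remainder 2
⌊5/2⌋ = 2, remainder 1
⌊2/1⌋ = 2, remainder 0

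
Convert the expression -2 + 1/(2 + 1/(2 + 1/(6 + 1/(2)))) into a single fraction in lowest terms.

-110/69

Starting at the tail and folding back:
Start with 2.
6 + 1/(2/1) = 6 + 1/2 = 13/2
2 + 1/(13/2) = 2 + 2/13 = 28/13
2 + 1/(28/13) = 2 + 13/28 = 69/28
-2 + 1/(69/28) = -2 + 28/69 = -110/69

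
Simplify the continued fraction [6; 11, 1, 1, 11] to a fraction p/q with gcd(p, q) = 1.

1613/265

a_0 = 6: 6/1
a_1 = 11: 67/11
a_2 = 1: 73/12
a_3 = 1: 140/23
a_4 = 11: 1613/265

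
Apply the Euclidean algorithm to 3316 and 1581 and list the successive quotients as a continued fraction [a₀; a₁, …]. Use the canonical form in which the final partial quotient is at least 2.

[2; 10, 3, 1, 3, 10]

Apply division with remainder until the remainder is 0:
3316 = 2·1581 + 154, so a_0 = 2
1581 = 10·154 + 41, so a_1 = 10
154 = 3·41 + 31, so a_2 = 3
41 = 1·31 + 10, so a_3 = 1
31 = 3·10 + 1, so a_4 = 3
10 = 10·1 + 0, so a_5 = 10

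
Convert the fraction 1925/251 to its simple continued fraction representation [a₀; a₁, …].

[7; 1, 2, 41, 2]

1925 = 7·251 + 168, so a_0 = 7
251 = 1·168 + 83, so a_1 = 1
168 = 2·83 + 2, so a_2 = 2
83 = 41·2 + 1, so a_3 = 41
2 = 2·1 + 0, so a_4 = 2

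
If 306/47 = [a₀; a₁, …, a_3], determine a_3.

23

306 ÷ 47 → quotient 6, remainder 24
47 ÷ 24 → quotient 1, remainder 23
24 ÷ 23 → quotient 1, remainder 1
23 ÷ 1 → quotient 23, remainder 0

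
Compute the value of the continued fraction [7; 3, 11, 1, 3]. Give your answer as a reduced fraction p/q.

1062/145

a_0 = 7: 7/1
a_1 = 3: 22/3
a_2 = 11: 249/34
a_3 = 1: 271/37
a_4 = 3: 1062/145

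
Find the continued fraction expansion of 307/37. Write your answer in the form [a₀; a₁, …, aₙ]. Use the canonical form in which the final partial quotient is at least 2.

Apply division with remainder until the remainder is 0:
⌊307/37⌋ = 8, remainder 11
⌊37/11⌋ = 3, remainder 4
⌊11/4⌋ = 2, remainder 3
⌊4/3⌋ = 1, remainder 1
⌊3/1⌋ = 3, remainder 0

[8; 3, 2, 1, 3]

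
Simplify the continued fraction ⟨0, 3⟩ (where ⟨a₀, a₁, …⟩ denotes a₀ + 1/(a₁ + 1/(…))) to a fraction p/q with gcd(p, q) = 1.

1/3

a_0 = 0: 0/1
a_1 = 3: 1/3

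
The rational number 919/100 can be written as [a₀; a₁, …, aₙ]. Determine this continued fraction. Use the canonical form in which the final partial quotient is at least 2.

[9; 5, 3, 1, 4]

⌊919/100⌋ = 9, remainder 19
⌊100/19⌋ = 5, remainder 5
⌊19/5⌋ = 3, remainder 4
⌊5/4⌋ = 1, remainder 1
⌊4/1⌋ = 4, remainder 0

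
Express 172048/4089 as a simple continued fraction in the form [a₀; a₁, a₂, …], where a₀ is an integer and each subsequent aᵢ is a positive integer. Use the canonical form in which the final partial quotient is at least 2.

172048 ÷ 4089 → quotient 42, remainder 310
4089 ÷ 310 → quotient 13, remainder 59
310 ÷ 59 → quotient 5, remainder 15
59 ÷ 15 → quotient 3, remainder 14
15 ÷ 14 → quotient 1, remainder 1
14 ÷ 1 → quotient 14, remainder 0

[42; 13, 5, 3, 1, 14]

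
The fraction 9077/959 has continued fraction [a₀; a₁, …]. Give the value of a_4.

1

Repeatedly divide and take the remainder:
9077 = 9·959 + 446, so a_0 = 9
959 = 2·446 + 67, so a_1 = 2
446 = 6·67 + 44, so a_2 = 6
67 = 1·44 + 23, so a_3 = 1
44 = 1·23 + 21, so a_4 = 1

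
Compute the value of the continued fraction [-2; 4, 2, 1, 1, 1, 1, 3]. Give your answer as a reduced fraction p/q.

Start with 3.
1 + 1/(3/1) = 1 + 1/3 = 4/3
1 + 1/(4/3) = 1 + 3/4 = 7/4
1 + 1/(7/4) = 1 + 4/7 = 11/7
1 + 1/(11/7) = 1 + 7/11 = 18/11
2 + 1/(18/11) = 2 + 11/18 = 47/18
4 + 1/(47/18) = 4 + 18/47 = 206/47
-2 + 1/(206/47) = -2 + 47/206 = -365/206

-365/206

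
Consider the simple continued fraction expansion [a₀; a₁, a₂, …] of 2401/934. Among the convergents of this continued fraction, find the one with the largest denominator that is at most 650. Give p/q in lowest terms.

964/375

a_0 = 2: 2/1  (≤ bound)
a_1 = 1: 3/1  (≤ bound)
a_2 = 1: 5/2  (≤ bound)
a_3 = 3: 18/7  (≤ bound)
a_4 = 26: 473/184  (≤ bound)
a_5 = 2: 964/375  (≤ bound)
a_6 = 2: 2401/934  (> 650, stop)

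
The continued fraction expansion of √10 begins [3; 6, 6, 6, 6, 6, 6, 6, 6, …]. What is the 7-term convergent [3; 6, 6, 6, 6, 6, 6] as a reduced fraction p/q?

168717/53353

Collapse the nested fraction from the inside out:
Start with 6.
6 + 1/(6/1) = 6 + 1/6 = 37/6
6 + 1/(37/6) = 6 + 6/37 = 228/37
6 + 1/(228/37) = 6 + 37/228 = 1405/228
6 + 1/(1405/228) = 6 + 228/1405 = 8658/1405
6 + 1/(8658/1405) = 6 + 1405/8658 = 53353/8658
3 + 1/(53353/8658) = 3 + 8658/53353 = 168717/53353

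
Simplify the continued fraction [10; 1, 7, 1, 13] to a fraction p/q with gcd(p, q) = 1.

Start with 13.
1 + 1/(13/1) = 1 + 1/13 = 14/13
7 + 1/(14/13) = 7 + 13/14 = 111/14
1 + 1/(111/14) = 1 + 14/111 = 125/111
10 + 1/(125/111) = 10 + 111/125 = 1361/125

1361/125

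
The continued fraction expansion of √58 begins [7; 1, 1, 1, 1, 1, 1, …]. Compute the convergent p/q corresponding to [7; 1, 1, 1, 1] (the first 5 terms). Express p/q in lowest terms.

38/5

Build up convergents one term at a time:
a_0 = 7: 7/1
a_1 = 1: 8/1
a_2 = 1: 15/2
a_3 = 1: 23/3
a_4 = 1: 38/5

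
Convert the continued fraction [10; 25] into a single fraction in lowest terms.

a_0 = 10: 10/1
a_1 = 25: 251/25

251/25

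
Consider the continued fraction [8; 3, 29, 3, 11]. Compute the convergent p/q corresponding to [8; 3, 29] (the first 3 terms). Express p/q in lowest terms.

Start with 29.
3 + 1/(29/1) = 3 + 1/29 = 88/29
8 + 1/(88/29) = 8 + 29/88 = 733/88

733/88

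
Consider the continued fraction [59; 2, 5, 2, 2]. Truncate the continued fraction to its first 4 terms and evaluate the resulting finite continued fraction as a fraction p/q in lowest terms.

1427/24

Use the convergent recurrence hₖ = aₖ·hₖ₋₁ + hₖ₋₂ (and likewise for the denominators kₖ):
a_0 = 59: 59/1
a_1 = 2: 119/2
a_2 = 5: 654/11
a_3 = 2: 1427/24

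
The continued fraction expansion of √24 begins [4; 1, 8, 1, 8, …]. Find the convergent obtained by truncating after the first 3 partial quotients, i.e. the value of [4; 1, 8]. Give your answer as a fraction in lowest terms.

44/9

Build up convergents one term at a time:
a_0 = 4: 4/1
a_1 = 1: 5/1
a_2 = 8: 44/9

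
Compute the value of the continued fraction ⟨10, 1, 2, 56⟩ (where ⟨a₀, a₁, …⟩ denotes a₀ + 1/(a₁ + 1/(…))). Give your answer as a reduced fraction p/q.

Work from the innermost term outward:
Start with 56.
2 + 1/(56/1) = 2 + 1/56 = 113/56
1 + 1/(113/56) = 1 + 56/113 = 169/113
10 + 1/(169/113) = 10 + 113/169 = 1803/169

1803/169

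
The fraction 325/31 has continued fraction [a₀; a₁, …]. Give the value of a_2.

15

⌊325/31⌋ = 10, remainder 15
⌊31/15⌋ = 2, remainder 1
⌊15/1⌋ = 15, remainder 0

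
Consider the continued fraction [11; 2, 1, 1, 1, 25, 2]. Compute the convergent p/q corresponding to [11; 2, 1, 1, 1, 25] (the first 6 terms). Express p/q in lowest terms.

Collapse the nested fraction from the inside out:
Start with 25.
1 + 1/(25/1) = 1 + 1/25 = 26/25
1 + 1/(26/25) = 1 + 25/26 = 51/26
1 + 1/(51/26) = 1 + 26/51 = 77/51
2 + 1/(77/51) = 2 + 51/77 = 205/77
11 + 1/(205/77) = 11 + 77/205 = 2332/205

2332/205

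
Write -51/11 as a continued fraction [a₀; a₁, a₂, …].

⌊-51/11⌋ = -5, remainder 4
⌊11/4⌋ = 2, remainder 3
⌊4/3⌋ = 1, remainder 1
⌊3/1⌋ = 3, remainder 0

[-5; 2, 1, 3]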